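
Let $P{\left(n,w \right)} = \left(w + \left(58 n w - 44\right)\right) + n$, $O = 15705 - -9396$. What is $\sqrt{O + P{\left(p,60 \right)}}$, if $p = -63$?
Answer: $i \sqrt{194186} \approx 440.67 i$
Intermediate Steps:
$O = 25101$ ($O = 15705 + 9396 = 25101$)
$P{\left(n,w \right)} = -44 + n + w + 58 n w$ ($P{\left(n,w \right)} = \left(w + \left(58 n w - 44\right)\right) + n = \left(w + \left(-44 + 58 n w\right)\right) + n = \left(-44 + w + 58 n w\right) + n = -44 + n + w + 58 n w$)
$\sqrt{O + P{\left(p,60 \right)}} = \sqrt{25101 + \left(-44 - 63 + 60 + 58 \left(-63\right) 60\right)} = \sqrt{25101 - 219287} = \sqrt{-194186} = i \sqrt{194186}$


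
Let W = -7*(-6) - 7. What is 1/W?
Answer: 1/35 ≈ 0.028571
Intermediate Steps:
W = 35 (W = 42 - 7 = 35)
1/W = 1/35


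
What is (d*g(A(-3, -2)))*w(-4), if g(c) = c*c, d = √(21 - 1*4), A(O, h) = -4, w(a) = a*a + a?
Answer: 192*√17 ≈ 791.64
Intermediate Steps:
w(a) = a + a² (w(a) = a² + a = a + a²)
d = √17 (d = √(21 - 4) = √17 ≈ 4.1231)
g(c) = c²
(d*g(A(-3, -2)))*w(-4) = (√17*(-4)²)*(-4*(1 - 4)) = (√17*16)*(-4*(-3)) = (16*√17)*12 = 192*√17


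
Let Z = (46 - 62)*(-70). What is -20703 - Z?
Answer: -21823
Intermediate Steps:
Z = 1120 (Z = -16*(-70) = 1120)
-20703 - Z = -20703 - 1*1120 = -20703 - 1120 = -21823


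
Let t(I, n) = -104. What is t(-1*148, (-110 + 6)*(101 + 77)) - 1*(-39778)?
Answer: 39674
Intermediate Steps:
t(-1*148, (-110 + 6)*(101 + 77)) - 1*(-39778) = -104 - 1*(-39778) = -104 + 39778 = 39674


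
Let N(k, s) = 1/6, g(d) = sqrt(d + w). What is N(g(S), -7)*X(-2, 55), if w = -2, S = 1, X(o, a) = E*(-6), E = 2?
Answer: -2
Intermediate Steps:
X(o, a) = -12 (X(o, a) = 2*(-6) = -12)
g(d) = sqrt(-2 + d) (g(d) = sqrt(d - 2) = sqrt(-2 + d))
N(k, s) = 1/6
N(g(S), -7)*X(-2, 55) = (1/6)*(-12) = -2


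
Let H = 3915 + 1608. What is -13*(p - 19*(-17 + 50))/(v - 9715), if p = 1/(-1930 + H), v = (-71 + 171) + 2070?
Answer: -5857306/5421837 ≈ -1.0803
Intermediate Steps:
H = 5523
v = 2170 (v = 100 + 2070 = 2170)
p = 1/3593 (p = 1/(-1930 + 5523) = 1/3593 ≈ 0.00027832)
-13*(p - 19*(-17 + 50))/(v - 9715) = -13*(1/3593 - 19*(-17 + 50))/(2170 - 9715) = -13*(1/3593 - 19*33)/(-7545) = -13*(1/3593 - 627)*(-1)/7545 = -(-29286530)*(-1)/(3593*7545) = -13*450562/5421837 = -5857306/5421837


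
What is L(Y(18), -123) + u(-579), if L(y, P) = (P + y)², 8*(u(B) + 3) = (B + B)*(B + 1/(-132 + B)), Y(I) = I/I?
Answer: 46779749/474 ≈ 98692.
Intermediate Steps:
Y(I) = 1
u(B) = -3 + B*(B + 1/(-132 + B))/4 (u(B) = -3 + ((B + B)*(B + 1/(-132 + B)))/8 = -3 + ((2*B)*(B + 1/(-132 + B)))/8 = -3 + (2*B*(B + 1/(-132 + B)))/8 = -3 + B*(B + 1/(-132 + B))/4)
L(Y(18), -123) + u(-579) = (-123 + 1)² + (1584 + (-579)³ - 132*(-579)² - 11*(-579))/(4*(-132 - 579)) = (-122)² + (¼)*(1584 - 194104539 - 132*335241 + 6369)/(-711) = 14884 + (¼)*(-1/711)*(1584 - 194104539 - 44251812 + 6369) = 14884 + (¼)*(-1/711)*(-238348398) = 14884 + 39724733/474 = 46779749/474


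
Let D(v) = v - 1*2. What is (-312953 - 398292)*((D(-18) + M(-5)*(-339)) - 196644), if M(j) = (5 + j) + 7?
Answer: 141564071065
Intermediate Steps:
M(j) = 12 + j
D(v) = -2 + v (D(v) = v - 2 = -2 + v)
(-312953 - 398292)*((D(-18) + M(-5)*(-339)) - 196644) = (-312953 - 398292)*(((-2 - 18) + (12 - 5)*(-339)) - 196644) = -711245*((-20 + 7*(-339)) - 196644) = -711245*((-20 - 2373) - 196644) = -711245*(-2393 - 196644) = -711245*(-199037) = 141564071065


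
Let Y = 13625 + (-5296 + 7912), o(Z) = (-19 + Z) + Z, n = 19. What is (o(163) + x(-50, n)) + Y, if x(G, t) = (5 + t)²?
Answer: 17124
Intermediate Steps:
o(Z) = -19 + 2*Z
Y = 16241 (Y = 13625 + 2616 = 16241)
(o(163) + x(-50, n)) + Y = ((-19 + 2*163) + (5 + 19)²) + 16241 = ((-19 + 326) + 24²) + 16241 = (307 + 576) + 16241 = 883 + 16241 = 17124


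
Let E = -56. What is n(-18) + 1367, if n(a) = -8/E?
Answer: 9570/7 ≈ 1367.1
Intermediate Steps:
n(a) = ⅐ (n(a) = -8/(-56) = -8*(-1/56) = ⅐)
n(-18) + 1367 = ⅐ + 1367 = 9570/7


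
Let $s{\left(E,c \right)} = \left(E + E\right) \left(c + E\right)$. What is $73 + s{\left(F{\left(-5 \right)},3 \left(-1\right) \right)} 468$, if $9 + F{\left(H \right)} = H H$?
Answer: $194761$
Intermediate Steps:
$F{\left(H \right)} = -9 + H^{2}$ ($F{\left(H \right)} = -9 + H H = -9 + H^{2}$)
$s{\left(E,c \right)} = 2 E \left(E + c\right)$
$73 + s{\left(F{\left(-5 \right)},3 \left(-1\right) \right)} 468 = 73 + 2 \left(-9 + \left(-5\right)^{2}\right) \left(\left(-9 + \left(-5\right)^{2}\right) + 3 \left(-1\right)\right) 468 = 73 + 2 \left(-9 + 25\right) \left(\left(-9 + 25\right) - 3\right) 468 = 73 + 2 \cdot 16 \left(16 - 3\right) 468 = 73 + 2 \cdot 16 \cdot 13 \cdot 468 = 73 + 416 \cdot 468 = 73 + 194688 = 194761$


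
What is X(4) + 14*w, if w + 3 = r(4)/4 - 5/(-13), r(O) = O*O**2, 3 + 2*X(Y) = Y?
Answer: 4885/26 ≈ 187.88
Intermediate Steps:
X(Y) = -3/2 + Y/2
r(O) = O**3
w = 174/13 (w = -3 + (4**3/4 - 5/(-13)) = -3 + (64*(1/4) - 5*(-1/13)) = -3 + (16 + 5/13) = -3 + 213/13 = 174/13 ≈ 13.385)
X(4) + 14*w = (-3/2 + (1/2)*4) + 14*(174/13) = (-3/2 + 2) + 2436/13 = 1/2 + 2436/13 = 4885/26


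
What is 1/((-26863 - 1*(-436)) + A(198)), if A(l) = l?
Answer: -1/26229 ≈ -3.8126e-5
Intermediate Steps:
1/((-26863 - 1*(-436)) + A(198)) = 1/((-26863 - 1*(-436)) + 198) = 1/((-26863 + 436) + 198) = 1/(-26427 + 198) = 1/(-26229) = -1/26229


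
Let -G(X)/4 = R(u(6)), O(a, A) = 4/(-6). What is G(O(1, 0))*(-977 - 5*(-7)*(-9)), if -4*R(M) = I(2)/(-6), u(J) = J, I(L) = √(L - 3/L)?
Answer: 323*√2/3 ≈ 152.26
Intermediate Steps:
O(a, A) = -⅔ (O(a, A) = 4*(-⅙) = -⅔)
R(M) = √2/48 (R(M) = -√(2 - 3/2)/(4*(-6)) = -√(2 - 3*½)*(-1)/(4*6) = -√(2 - 3/2)*(-1)/(4*6) = -√(½)*(-1)/(4*6) = -√2/2*(-1)/(4*6) = -(-1)*√2/48 = √2/48)
G(X) = -√2/12
G(O(1, 0))*(-977 - 5*(-7)*(-9)) = (-√2/12)*(-977 - 5*(-7)*(-9)) = (-√2/12)*(-977 + 35*(-9)) = (-√2/12)*(-977 - 315) = -√2/12*(-1292) = 323*√2/3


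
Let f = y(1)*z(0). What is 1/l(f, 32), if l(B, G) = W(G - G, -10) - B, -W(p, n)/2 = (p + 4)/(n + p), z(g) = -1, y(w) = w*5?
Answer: 5/29 ≈ 0.17241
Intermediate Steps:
y(w) = 5*w
W(p, n) = -2*(4 + p)/(n + p) (W(p, n) = -2*(p + 4)/(n + p) = -2*(4 + p)/(n + p))
f = -5 (f = (5*1)*(-1) = 5*(-1) = -5)
l(B, G) = ⅘ - B (l(B, G) = 2*(-4 - (G - G))/(-10 + (G - G)) - B = 2*(-4 - 1*0)/(-10 + 0) - B = 2*(-4 + 0)/(-10) - B = 2*(-⅒)*(-4) - B = ⅘ - B)
1/l(f, 32) = 1/(⅘ - 1*(-5)) = 1/(⅘ + 5) = 1/(29/5) = 5/29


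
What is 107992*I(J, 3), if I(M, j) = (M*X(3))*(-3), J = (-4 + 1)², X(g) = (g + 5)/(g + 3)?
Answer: -3887712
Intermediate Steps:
X(g) = (5 + g)/(3 + g)
J = 9 (J = (-3)² = 9)
I(M, j) = -4*M (I(M, j) = (M*((5 + 3)/(3 + 3)))*(-3) = (M*(8/6))*(-3) = (M*((⅙)*8))*(-3) = (M*(4/3))*(-3) = (4*M/3)*(-3) = -4*M)
107992*I(J, 3) = 107992*(-4*9) = 107992*(-36) = -3887712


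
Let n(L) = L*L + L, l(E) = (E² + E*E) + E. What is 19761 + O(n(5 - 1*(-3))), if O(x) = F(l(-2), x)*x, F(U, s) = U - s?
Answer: 15009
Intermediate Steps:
l(E) = E + 2*E² (l(E) = (E² + E²) + E = 2*E² + E = E + 2*E²)
n(L) = L + L² (n(L) = L² + L = L + L²)
O(x) = x*(6 - x) (O(x) = (-2*(1 + 2*(-2)) - x)*x = (-2*(1 - 4) - x)*x = (-2*(-3) - x)*x = (6 - x)*x = x*(6 - x))
19761 + O(n(5 - 1*(-3))) = 19761 + ((5 - 1*(-3))*(1 + (5 - 1*(-3))))*(6 - (5 - 1*(-3))*(1 + (5 - 1*(-3)))) = 19761 + ((5 + 3)*(1 + (5 + 3)))*(6 - (5 + 3)*(1 + (5 + 3))) = 19761 + (8*(1 + 8))*(6 - 8*(1 + 8)) = 19761 + (8*9)*(6 - 8*9) = 19761 + 72*(6 - 1*72) = 19761 + 72*(6 - 72) = 19761 + 72*(-66) = 19761 - 4752 = 15009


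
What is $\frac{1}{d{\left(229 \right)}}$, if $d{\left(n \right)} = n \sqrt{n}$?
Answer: $\frac{\sqrt{229}}{52441} \approx 0.00028857$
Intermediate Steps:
$d{\left(n \right)} = n^{\frac{3}{2}}$
$\frac{1}{d{\left(229 \right)}} = \frac{1}{229^{\frac{3}{2}}} = \frac{1}{229 \sqrt{229}} = \frac{\sqrt{229}}{52441}$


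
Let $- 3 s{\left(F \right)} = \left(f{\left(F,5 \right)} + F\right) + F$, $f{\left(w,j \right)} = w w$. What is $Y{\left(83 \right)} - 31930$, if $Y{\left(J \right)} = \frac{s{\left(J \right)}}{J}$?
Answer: $- \frac{95875}{3} \approx -31958.0$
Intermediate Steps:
$f{\left(w,j \right)} = w^{2}$
$s{\left(F \right)} = - \frac{2 F}{3} - \frac{F^{2}}{3}$ ($s{\left(F \right)} = - \frac{\left(F^{2} + F\right) + F}{3} = - \frac{\left(F + F^{2}\right) + F}{3} = - \frac{F^{2} + 2 F}{3} = - \frac{2 F}{3} - \frac{F^{2}}{3}$)
$Y{\left(J \right)} = - \frac{2}{3} - \frac{J}{3}$ ($Y{\left(J \right)} = \frac{\frac{1}{3} J \left(-2 - J\right)}{J} = - \frac{2}{3} - \frac{J}{3}$)
$Y{\left(83 \right)} - 31930 = \left(- \frac{2}{3} - \frac{83}{3}\right) - 31930 = - \frac{85}{3} - 31930 = - \frac{95875}{3}$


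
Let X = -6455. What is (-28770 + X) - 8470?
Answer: -43695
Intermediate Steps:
(-28770 + X) - 8470 = (-28770 - 6455) - 8470 = -35225 - 8470 = -43695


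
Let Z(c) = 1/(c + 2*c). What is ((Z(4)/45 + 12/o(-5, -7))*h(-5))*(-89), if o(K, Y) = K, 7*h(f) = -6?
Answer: -3293/18 ≈ -182.94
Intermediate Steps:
h(f) = -6/7 (h(f) = (⅐)*(-6) = -6/7)
Z(c) = 1/(3*c)
((Z(4)/45 + 12/o(-5, -7))*h(-5))*(-89) = ((((⅓)/4)/45 + 12/(-5))*(-6/7))*(-89) = ((((⅓)*(¼))*(1/45) + 12*(-⅕))*(-6/7))*(-89) = (((1/12)*(1/45) - 12/5)*(-6/7))*(-89) = ((1/540 - 12/5)*(-6/7))*(-89) = -259/108*(-6/7)*(-89) = (37/18)*(-89) = -3293/18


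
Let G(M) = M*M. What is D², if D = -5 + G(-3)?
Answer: 16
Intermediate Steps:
G(M) = M²
D = 4 (D = -5 + (-3)² = -5 + 9 = 4)
D² = 4² = 16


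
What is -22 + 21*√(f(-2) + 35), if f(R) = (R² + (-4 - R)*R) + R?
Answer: -22 + 21*√41 ≈ 112.47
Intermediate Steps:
f(R) = R + R² + R*(-4 - R) (f(R) = (R² + R*(-4 - R)) + R = R + R² + R*(-4 - R))
-22 + 21*√(f(-2) + 35) = -22 + 21*√(-3*(-2) + 35) = -22 + 21*√(6 + 35) = -22 + 21*√41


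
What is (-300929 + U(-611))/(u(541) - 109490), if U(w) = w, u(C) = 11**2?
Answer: 301540/109369 ≈ 2.7571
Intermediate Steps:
u(C) = 121
(-300929 + U(-611))/(u(541) - 109490) = (-300929 - 611)/(121 - 109490) = -301540/(-109369) = -301540*(-1/109369) = 301540/109369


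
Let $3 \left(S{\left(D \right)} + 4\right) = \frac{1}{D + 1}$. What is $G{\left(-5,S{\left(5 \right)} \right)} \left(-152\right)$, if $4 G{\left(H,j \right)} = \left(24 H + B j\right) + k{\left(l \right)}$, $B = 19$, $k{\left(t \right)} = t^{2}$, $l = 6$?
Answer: $\frac{54359}{9} \approx 6039.9$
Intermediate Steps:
$S{\left(D \right)} = -4 + \frac{1}{3 \left(1 + D\right)}$ ($S{\left(D \right)} = -4 + \frac{1}{3 \left(D + 1\right)} = -4 + \frac{1}{3 \left(1 + D\right)}$)
$G{\left(H,j \right)} = 9 + 6 H + \frac{19 j}{4}$ ($G{\left(H,j \right)} = \frac{\left(24 H + 19 j\right) + 6^{2}}{4} = \frac{\left(19 j + 24 H\right) + 36}{4} = \frac{36 + 19 j + 24 H}{4} = 9 + 6 H + \frac{19 j}{4}$)
$G{\left(-5,S{\left(5 \right)} \right)} \left(-152\right) = \left(9 + 6 \left(-5\right) + \frac{19 \frac{-11 - 60}{3 \left(1 + 5\right)}}{4}\right) \left(-152\right) = \left(9 - 30 + \frac{19 \frac{-11 - 60}{3 \cdot 6}}{4}\right) \left(-152\right) = \left(9 - 30 + \frac{19 \cdot \frac{1}{3} \cdot \frac{1}{6} \left(-71\right)}{4}\right) \left(-152\right) = \left(9 - 30 + \frac{19}{4} \left(- \frac{71}{18}\right)\right) \left(-152\right) = \left(9 - 30 - \frac{1349}{72}\right) \left(-152\right) = \left(- \frac{2861}{72}\right) \left(-152\right) = \frac{54359}{9}$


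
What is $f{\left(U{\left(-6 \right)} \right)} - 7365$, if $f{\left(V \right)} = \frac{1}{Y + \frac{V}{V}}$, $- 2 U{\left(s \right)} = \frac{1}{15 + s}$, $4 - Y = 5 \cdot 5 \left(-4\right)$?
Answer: $- \frac{773324}{105} \approx -7365.0$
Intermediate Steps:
$Y = 104$ ($Y = 4 - 5 \cdot 5 \left(-4\right) = 4 - 25 \left(-4\right) = 4 - -100 = 4 + 100 = 104$)
$U{\left(s \right)} = - \frac{1}{2 \left(15 + s\right)}$
$f{\left(V \right)} = \frac{1}{105}$ ($f{\left(V \right)} = \frac{1}{104 + \frac{V}{V}} = \frac{1}{104 + 1} = \frac{1}{105}$)
$f{\left(U{\left(-6 \right)} \right)} - 7365 = \frac{1}{105} - 7365 = - \frac{773324}{105}$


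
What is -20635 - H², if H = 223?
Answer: -70364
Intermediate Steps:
-20635 - H² = -20635 - 1*223² = -20635 - 1*49729 = -20635 - 49729 = -70364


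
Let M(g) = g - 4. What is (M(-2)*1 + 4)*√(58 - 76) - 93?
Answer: -93 - 6*I*√2 ≈ -93.0 - 8.4853*I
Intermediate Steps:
M(g) = -4 + g
(M(-2)*1 + 4)*√(58 - 76) - 93 = ((-4 - 2)*1 + 4)*√(58 - 76) - 93 = (-6*1 + 4)*√(-18) - 93 = (-6 + 4)*(3*I*√2) - 93 = -6*I*√2 - 93 = -93 - 6*I*√2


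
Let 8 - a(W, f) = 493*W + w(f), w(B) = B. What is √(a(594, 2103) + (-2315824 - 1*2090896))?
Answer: I*√4701657 ≈ 2168.3*I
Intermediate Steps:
a(W, f) = 8 - f - 493*W (a(W, f) = 8 - (493*W + f) = 8 - (f + 493*W) = 8 + (-f - 493*W) = 8 - f - 493*W)
√(a(594, 2103) + (-2315824 - 1*2090896)) = √((8 - 1*2103 - 493*594) + (-2315824 - 1*2090896)) = √((8 - 2103 - 292842) + (-2315824 - 2090896)) = √(-294937 - 4406720) = √(-4701657) = I*√4701657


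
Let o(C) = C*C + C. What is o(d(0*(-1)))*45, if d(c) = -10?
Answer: 4050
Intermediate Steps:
o(C) = C + C² (o(C) = C² + C = C + C²)
o(d(0*(-1)))*45 = -10*(1 - 10)*45 = -10*(-9)*45 = 90*45 = 4050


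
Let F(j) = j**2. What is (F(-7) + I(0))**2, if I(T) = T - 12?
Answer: 1369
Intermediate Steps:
I(T) = -12 + T
(F(-7) + I(0))**2 = ((-7)**2 + (-12 + 0))**2 = (49 - 12)**2 = 37**2 = 1369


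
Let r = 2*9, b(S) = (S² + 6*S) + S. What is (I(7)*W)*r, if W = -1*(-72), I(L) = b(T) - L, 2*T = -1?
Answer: -13284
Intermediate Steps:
T = -½ (T = (½)*(-1) = -½ ≈ -0.50000)
b(S) = S² + 7*S
I(L) = -13/4 - L (I(L) = -(7 - ½)/2 - L = -½*13/2 - L = -13/4 - L)
r = 18
W = 72
(I(7)*W)*r = ((-13/4 - 1*7)*72)*18 = ((-13/4 - 7)*72)*18 = -41/4*72*18 = -738*18 = -13284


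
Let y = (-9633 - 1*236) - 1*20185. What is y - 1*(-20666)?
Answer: -9388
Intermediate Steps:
y = -30054 (y = (-9633 - 236) - 20185 = -9869 - 20185 = -30054)
y - 1*(-20666) = -30054 - 1*(-20666) = -30054 + 20666 = -9388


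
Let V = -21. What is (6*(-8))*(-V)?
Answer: -1008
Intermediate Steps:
(6*(-8))*(-V) = (6*(-8))*(-1*(-21)) = -48*21 = -1008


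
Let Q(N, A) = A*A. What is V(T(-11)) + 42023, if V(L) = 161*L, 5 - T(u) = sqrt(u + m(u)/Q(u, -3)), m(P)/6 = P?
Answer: 42828 - 161*I*sqrt(165)/3 ≈ 42828.0 - 689.36*I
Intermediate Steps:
Q(N, A) = A**2
m(P) = 6*P
T(u) = 5 - sqrt(15)*sqrt(u)/3 (T(u) = 5 - sqrt(u + (6*u)/((-3)**2)) = 5 - sqrt(u + (6*u)/9) = 5 - sqrt(u + (6*u)*(1/9)) = 5 - sqrt(u + 2*u/3) = 5 - sqrt(5*u/3) = 5 - sqrt(15)*sqrt(u)/3)
V(T(-11)) + 42023 = 161*(5 - sqrt(15)*sqrt(-11)/3) + 42023 = 161*(5 - sqrt(15)*I*sqrt(11)/3) + 42023 = 161*(5 - I*sqrt(165)/3) + 42023 = (805 - 161*I*sqrt(165)/3) + 42023 = 42828 - 161*I*sqrt(165)/3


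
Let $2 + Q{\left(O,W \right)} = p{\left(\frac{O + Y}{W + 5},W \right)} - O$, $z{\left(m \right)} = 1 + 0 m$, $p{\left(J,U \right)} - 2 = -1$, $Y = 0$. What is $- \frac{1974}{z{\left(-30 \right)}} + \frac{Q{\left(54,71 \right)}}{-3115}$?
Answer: $- \frac{1229791}{623} \approx -1974.0$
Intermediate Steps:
$p{\left(J,U \right)} = 1$ ($p{\left(J,U \right)} = 2 - 1 = 1$)
$z{\left(m \right)} = 1$ ($z{\left(m \right)} = 1 + 0 = 1$)
$Q{\left(O,W \right)} = -1 - O$ ($Q{\left(O,W \right)} = -2 - \left(-1 + O\right) = -1 - O$)
$- \frac{1974}{z{\left(-30 \right)}} + \frac{Q{\left(54,71 \right)}}{-3115} = - \frac{1974}{1} + \frac{-1 - 54}{-3115} = \left(-1974\right) 1 + \left(-1 - 54\right) \left(- \frac{1}{3115}\right) = -1974 - - \frac{11}{623} = -1974 + \frac{11}{623} = - \frac{1229791}{623}$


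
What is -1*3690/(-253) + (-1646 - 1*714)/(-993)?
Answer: 4261250/251229 ≈ 16.962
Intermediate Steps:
-1*3690/(-253) + (-1646 - 1*714)/(-993) = -3690*(-1/253) + (-1646 - 714)*(-1/993) = 3690/253 - 2360*(-1/993) = 3690/253 + 2360/993 = 4261250/251229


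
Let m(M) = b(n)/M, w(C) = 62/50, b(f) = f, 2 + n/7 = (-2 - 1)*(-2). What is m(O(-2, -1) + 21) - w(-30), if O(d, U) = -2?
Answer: 111/475 ≈ 0.23368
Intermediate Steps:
n = 28 (n = -14 + 7*((-2 - 1)*(-2)) = -14 + 7*(-3*(-2)) = -14 + 7*6 = -14 + 42 = 28)
w(C) = 31/25 (w(C) = 62*(1/50) = 31/25)
m(M) = 28/M
m(O(-2, -1) + 21) - w(-30) = 28/(-2 + 21) - 1*31/25 = 28/19 - 31/25 = 111/475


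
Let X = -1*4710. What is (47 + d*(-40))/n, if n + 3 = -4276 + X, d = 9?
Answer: 313/8989 ≈ 0.034820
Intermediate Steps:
X = -4710
n = -8989 (n = -3 + (-4276 - 4710) = -3 - 8986 = -8989)
(47 + d*(-40))/n = (47 + 9*(-40))/(-8989) = (47 - 360)*(-1/8989) = -313*(-1/8989) = 313/8989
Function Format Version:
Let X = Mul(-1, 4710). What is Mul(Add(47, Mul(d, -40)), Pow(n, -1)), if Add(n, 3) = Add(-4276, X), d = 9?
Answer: Rational(313, 8989) ≈ 0.034820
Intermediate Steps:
X = -4710
n = -8989 (n = Add(-3, Add(-4276, -4710)) = Add(-3, -8986) = -8989)
Mul(Add(47, Mul(d, -40)), Pow(n, -1)) = Mul(Add(47, Mul(9, -40)), Pow(-8989, -1)) = Mul(Add(47, -360), Rational(-1, 8989)) = Mul(-313, Rational(-1, 8989)) = Rational(313, 8989)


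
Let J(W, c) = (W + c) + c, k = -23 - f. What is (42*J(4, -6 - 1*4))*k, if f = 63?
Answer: 57792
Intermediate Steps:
k = -86 (k = -23 - 1*63 = -23 - 63 = -86)
J(W, c) = W + 2*c
(42*J(4, -6 - 1*4))*k = (42*(4 + 2*(-6 - 1*4)))*(-86) = (42*(4 + 2*(-6 - 4)))*(-86) = (42*(4 + 2*(-10)))*(-86) = (42*(4 - 20))*(-86) = (42*(-16))*(-86) = -672*(-86) = 57792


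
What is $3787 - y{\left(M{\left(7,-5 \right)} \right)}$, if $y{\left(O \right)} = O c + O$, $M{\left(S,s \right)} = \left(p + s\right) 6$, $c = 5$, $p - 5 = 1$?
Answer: $3751$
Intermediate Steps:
$p = 6$ ($p = 5 + 1 = 6$)
$M{\left(S,s \right)} = 36 + 6 s$ ($M{\left(S,s \right)} = \left(6 + s\right) 6 = 36 + 6 s$)
$y{\left(O \right)} = 6 O$ ($y{\left(O \right)} = O 5 + O = 5 O + O = 6 O$)
$3787 - y{\left(M{\left(7,-5 \right)} \right)} = 3787 - 6 \left(36 + 6 \left(-5\right)\right) = 3787 - 6 \left(36 - 30\right) = 3787 - 6 \cdot 6 = 3787 - 36 = 3751$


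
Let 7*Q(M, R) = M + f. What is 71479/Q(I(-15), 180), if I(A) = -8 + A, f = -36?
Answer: -500353/59 ≈ -8480.6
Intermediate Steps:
Q(M, R) = -36/7 + M/7 (Q(M, R) = (M - 36)/7 = (-36 + M)/7 = -36/7 + M/7)
71479/Q(I(-15), 180) = 71479/(-36/7 + (-8 - 15)/7) = 71479/(-36/7 + (⅐)*(-23)) = 71479/(-36/7 - 23/7) = 71479/(-59/7) = 71479*(-7/59) = -500353/59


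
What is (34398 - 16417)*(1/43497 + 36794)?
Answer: 28777306998239/43497 ≈ 6.6159e+8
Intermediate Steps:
(34398 - 16417)*(1/43497 + 36794) = 17981*(1/43497 + 36794) = 17981*(1600428619/43497) = 28777306998239/43497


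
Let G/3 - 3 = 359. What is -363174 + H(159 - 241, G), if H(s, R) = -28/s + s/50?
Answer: -372254681/1025 ≈ -3.6318e+5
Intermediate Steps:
G = 1086 (G = 9 + 3*359 = 9 + 1077 = 1086)
H(s, R) = -28/s + s/50 (H(s, R) = -28/s + s*(1/50) = -28/s + s/50)
-363174 + H(159 - 241, G) = -363174 + (-28/(159 - 241) + (159 - 241)/50) = -363174 + (-28/(-82) + (1/50)*(-82)) = -363174 + (-28*(-1/82) - 41/25) = -363174 + (14/41 - 41/25) = -363174 - 1331/1025 = -372254681/1025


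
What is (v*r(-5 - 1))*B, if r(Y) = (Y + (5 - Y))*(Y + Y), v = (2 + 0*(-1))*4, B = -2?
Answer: 960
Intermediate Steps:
v = 8 (v = (2 + 0)*4 = 2*4 = 8)
r(Y) = 10*Y (r(Y) = 5*(2*Y) = 10*Y)
(v*r(-5 - 1))*B = (8*(10*(-5 - 1)))*(-2) = (8*(10*(-6)))*(-2) = (8*(-60))*(-2) = -480*(-2) = 960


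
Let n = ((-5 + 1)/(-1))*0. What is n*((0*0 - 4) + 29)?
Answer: 0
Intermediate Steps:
n = 0 (n = -4*(-1)*0 = 4*0 = 0)
n*((0*0 - 4) + 29) = 0*((0*0 - 4) + 29) = 0*((0 - 4) + 29) = 0*(-4 + 29) = 0*25 = 0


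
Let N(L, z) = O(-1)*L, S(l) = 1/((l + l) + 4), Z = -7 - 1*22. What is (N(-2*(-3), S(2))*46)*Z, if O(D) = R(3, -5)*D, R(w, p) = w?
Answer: 24012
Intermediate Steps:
Z = -29 (Z = -7 - 22 = -29)
O(D) = 3*D
S(l) = 1/(4 + 2*l) (S(l) = 1/(2*l + 4) = 1/(4 + 2*l))
N(L, z) = -3*L (N(L, z) = (3*(-1))*L = -3*L)
(N(-2*(-3), S(2))*46)*Z = (-(-6)*(-3)*46)*(-29) = (-3*6*46)*(-29) = -18*46*(-29) = -828*(-29) = 24012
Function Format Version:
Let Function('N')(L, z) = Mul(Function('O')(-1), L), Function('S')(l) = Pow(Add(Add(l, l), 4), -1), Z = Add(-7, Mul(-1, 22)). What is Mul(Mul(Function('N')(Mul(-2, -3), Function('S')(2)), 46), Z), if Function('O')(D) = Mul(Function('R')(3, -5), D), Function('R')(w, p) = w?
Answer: 24012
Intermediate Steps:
Z = -29 (Z = Add(-7, -22) = -29)
Function('O')(D) = Mul(3, D)
Function('S')(l) = Pow(Add(4, Mul(2, l)), -1) (Function('S')(l) = Pow(Add(Mul(2, l), 4), -1) = Pow(Add(4, Mul(2, l)), -1))
Function('N')(L, z) = Mul(-3, L) (Function('N')(L, z) = Mul(Mul(3, -1), L) = Mul(-3, L))
Mul(Mul(Function('N')(Mul(-2, -3), Function('S')(2)), 46), Z) = Mul(Mul(Mul(-3, Mul(-2, -3)), 46), -29) = Mul(Mul(Mul(-3, 6), 46), -29) = Mul(Mul(-18, 46), -29) = Mul(-828, -29) = 24012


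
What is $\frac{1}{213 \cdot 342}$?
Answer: $\frac{1}{72846} \approx 1.3728 \cdot 10^{-5}$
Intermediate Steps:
$\frac{1}{213 \cdot 342} = \frac{1}{72846}$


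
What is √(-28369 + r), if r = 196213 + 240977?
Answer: √408821 ≈ 639.39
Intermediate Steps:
r = 437190
√(-28369 + r) = √(-28369 + 437190) = √408821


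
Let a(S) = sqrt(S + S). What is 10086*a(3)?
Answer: 10086*sqrt(6) ≈ 24706.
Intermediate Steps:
a(S) = sqrt(2)*sqrt(S) (a(S) = sqrt(2*S) = sqrt(2)*sqrt(S))
10086*a(3) = 10086*(sqrt(2)*sqrt(3)) = 10086*sqrt(6)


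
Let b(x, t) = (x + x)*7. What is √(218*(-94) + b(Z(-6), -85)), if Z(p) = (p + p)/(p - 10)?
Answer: I*√81926/2 ≈ 143.11*I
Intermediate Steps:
Z(p) = 2*p/(-10 + p) (Z(p) = (2*p)/(-10 + p) = 2*p/(-10 + p))
b(x, t) = 14*x (b(x, t) = (2*x)*7 = 14*x)
√(218*(-94) + b(Z(-6), -85)) = √(218*(-94) + 14*(2*(-6)/(-10 - 6))) = √(-20492 + 14*(2*(-6)/(-16))) = √(-20492 + 14*(2*(-6)*(-1/16))) = √(-20492 + 14*(¾)) = √(-20492 + 21/2) = √(-40963/2) = I*√81926/2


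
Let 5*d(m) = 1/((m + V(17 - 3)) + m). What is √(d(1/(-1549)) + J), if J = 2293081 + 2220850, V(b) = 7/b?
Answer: √10774867102557/1545 ≈ 2124.6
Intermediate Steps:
J = 4513931
d(m) = 1/(5*(½ + 2*m)) (d(m) = 1/(5*((m + 7/(17 - 3)) + m)) = 1/(5*((m + 7/14) + m)) = 1/(5*((m + 7*(1/14)) + m)) = 1/(5*((m + ½) + m)) = 1/(5*((½ + m) + m)) = 1/(5*(½ + 2*m)))
√(d(1/(-1549)) + J) = √(2/(5*(1 + 4/(-1549))) + 4513931) = √(2/(5*(1 + 4*(-1/1549))) + 4513931) = √(2/(5*(1 - 4/1549)) + 4513931) = √(2/(5*(1545/1549)) + 4513931) = √((⅖)*(1549/1545) + 4513931) = √(3098/7725 + 4513931) = √(34870120073/7725) = √10774867102557/1545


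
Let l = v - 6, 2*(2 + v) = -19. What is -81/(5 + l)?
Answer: 162/25 ≈ 6.4800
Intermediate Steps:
v = -23/2 (v = -2 + (½)*(-19) = -2 - 19/2 = -23/2 ≈ -11.500)
l = -35/2 (l = -23/2 - 6 = -35/2 ≈ -17.500)
-81/(5 + l) = -81/(5 - 35/2) = -81/(-25/2) = -2/25*(-81) = 162/25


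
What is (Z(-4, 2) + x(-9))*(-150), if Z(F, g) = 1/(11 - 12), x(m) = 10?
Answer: -1350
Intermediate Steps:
Z(F, g) = -1 (Z(F, g) = 1/(-1) = -1)
(Z(-4, 2) + x(-9))*(-150) = (-1 + 10)*(-150) = 9*(-150) = -1350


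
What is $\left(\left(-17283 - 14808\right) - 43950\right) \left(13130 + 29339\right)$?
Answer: $-3229385229$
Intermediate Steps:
$\left(\left(-17283 - 14808\right) - 43950\right) \left(13130 + 29339\right) = \left(\left(-17283 - 14808\right) - 43950\right) 42469 = \left(-32091 - 43950\right) 42469 = \left(-76041\right) 42469 = -3229385229$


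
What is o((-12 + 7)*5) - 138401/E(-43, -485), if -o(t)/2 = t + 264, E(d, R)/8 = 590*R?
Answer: -1094099199/2289200 ≈ -477.94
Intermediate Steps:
E(d, R) = 4720*R (E(d, R) = 8*(590*R) = 4720*R)
o(t) = -528 - 2*t (o(t) = -2*(t + 264) = -2*(264 + t) = -528 - 2*t)
o((-12 + 7)*5) - 138401/E(-43, -485) = (-528 - 2*(-12 + 7)*5) - 138401/(4720*(-485)) = (-528 - (-10)*5) - 138401/(-2289200) = (-528 - 2*(-25)) - 138401*(-1/2289200) = (-528 + 50) + 138401/2289200 = -478 + 138401/2289200 = -1094099199/2289200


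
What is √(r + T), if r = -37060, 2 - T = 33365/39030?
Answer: I*√2258130772326/7806 ≈ 192.51*I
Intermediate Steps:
T = 8939/7806 (T = 2 - 33365/39030 = 2 - 1*6673/7806 = 2 - 6673/7806 = 8939/7806 ≈ 1.1451)
√(r + T) = √(-37060 + 8939/7806) = √(-289281421/7806) = I*√2258130772326/7806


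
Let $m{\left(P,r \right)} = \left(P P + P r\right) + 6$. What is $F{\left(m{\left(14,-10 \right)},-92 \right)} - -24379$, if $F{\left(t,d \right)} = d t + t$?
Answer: $18737$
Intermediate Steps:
$m{\left(P,r \right)} = 6 + P^{2} + P r$ ($m{\left(P,r \right)} = \left(P^{2} + P r\right) + 6 = 6 + P^{2} + P r$)
$F{\left(t,d \right)} = t + d t$
$F{\left(m{\left(14,-10 \right)},-92 \right)} - -24379 = \left(6 + 14^{2} + 14 \left(-10\right)\right) \left(1 - 92\right) - -24379 = \left(6 + 196 - 140\right) \left(-91\right) + 24379 = 62 \left(-91\right) + 24379 = -5642 + 24379 = 18737$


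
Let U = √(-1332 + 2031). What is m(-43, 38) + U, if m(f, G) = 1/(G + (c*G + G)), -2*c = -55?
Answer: 1/1121 + √699 ≈ 26.440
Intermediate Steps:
c = 55/2 (c = -½*(-55) = 55/2 ≈ 27.500)
m(f, G) = 2/(59*G) (m(f, G) = 1/(G + (55*G/2 + G)) = 1/(G + 57*G/2) = 1/(59*G/2) = 2/(59*G))
U = √699 ≈ 26.439
m(-43, 38) + U = (2/59)/38 + √699 = (2/59)*(1/38) + √699 = 1/1121 + √699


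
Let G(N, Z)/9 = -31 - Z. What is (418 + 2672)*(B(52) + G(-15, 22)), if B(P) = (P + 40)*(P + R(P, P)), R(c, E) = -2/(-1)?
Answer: 13877190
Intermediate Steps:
G(N, Z) = -279 - 9*Z (G(N, Z) = 9*(-31 - Z) = -279 - 9*Z)
R(c, E) = 2 (R(c, E) = -2*(-1) = 2)
B(P) = (2 + P)*(40 + P) (B(P) = (P + 40)*(P + 2) = (40 + P)*(2 + P) = (2 + P)*(40 + P))
(418 + 2672)*(B(52) + G(-15, 22)) = (418 + 2672)*((80 + 52² + 42*52) + (-279 - 9*22)) = 3090*((80 + 2704 + 2184) + (-279 - 198)) = 3090*(4968 - 477) = 3090*4491 = 13877190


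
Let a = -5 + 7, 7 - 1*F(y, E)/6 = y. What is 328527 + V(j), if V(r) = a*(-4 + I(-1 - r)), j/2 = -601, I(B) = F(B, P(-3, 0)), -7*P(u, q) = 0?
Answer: 314191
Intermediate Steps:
P(u, q) = 0 (P(u, q) = -⅐*0 = 0)
F(y, E) = 42 - 6*y
I(B) = 42 - 6*B
j = -1202 (j = 2*(-601) = -1202)
a = 2
V(r) = 88 + 12*r (V(r) = 2*(-4 + (42 - 6*(-1 - r))) = 2*(-4 + (42 + (6 + 6*r))) = 2*(-4 + (48 + 6*r)) = 2*(44 + 6*r) = 88 + 12*r)
328527 + V(j) = 328527 + (88 + 12*(-1202)) = 328527 + (88 - 14424) = 328527 - 14336 = 314191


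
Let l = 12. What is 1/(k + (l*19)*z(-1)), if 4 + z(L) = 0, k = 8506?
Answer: 1/7594 ≈ 0.00013168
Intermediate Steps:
z(L) = -4 (z(L) = -4 + 0 = -4)
1/(k + (l*19)*z(-1)) = 1/(8506 + (12*19)*(-4)) = 1/(8506 + 228*(-4)) = 1/(8506 - 912) = 1/7594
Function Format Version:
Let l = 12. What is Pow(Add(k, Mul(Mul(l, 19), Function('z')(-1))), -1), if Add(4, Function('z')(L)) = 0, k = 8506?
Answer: Rational(1, 7594) ≈ 0.00013168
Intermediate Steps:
Function('z')(L) = -4 (Function('z')(L) = Add(-4, 0) = -4)
Pow(Add(k, Mul(Mul(l, 19), Function('z')(-1))), -1) = Pow(Add(8506, Mul(Mul(12, 19), -4)), -1) = Pow(Add(8506, Mul(228, -4)), -1) = Pow(Add(8506, -912), -1) = Pow(7594, -1) = Rational(1, 7594)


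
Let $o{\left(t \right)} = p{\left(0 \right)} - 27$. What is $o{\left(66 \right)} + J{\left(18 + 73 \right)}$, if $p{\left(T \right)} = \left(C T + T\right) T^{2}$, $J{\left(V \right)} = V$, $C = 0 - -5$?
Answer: $64$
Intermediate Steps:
$C = 5$ ($C = 0 + 5 = 5$)
$p{\left(T \right)} = 6 T^{3}$ ($p{\left(T \right)} = \left(5 T + T\right) T^{2} = 6 T T^{2} = 6 T^{3}$)
$o{\left(t \right)} = -27$ ($o{\left(t \right)} = 6 \cdot 0^{3} - 27 = 6 \cdot 0 - 27 = 0 - 27 = -27$)
$o{\left(66 \right)} + J{\left(18 + 73 \right)} = -27 + \left(18 + 73\right) = -27 + 91 = 64$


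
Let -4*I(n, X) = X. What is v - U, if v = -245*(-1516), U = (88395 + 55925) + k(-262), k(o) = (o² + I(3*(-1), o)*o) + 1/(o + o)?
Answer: 92023309/524 ≈ 1.7562e+5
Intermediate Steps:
I(n, X) = -X/4
k(o) = 1/(2*o) + 3*o²/4 (k(o) = (o² + (-o/4)*o) + 1/(o + o) = (o² - o²/4) + 1/(2*o) = 3*o²/4 + 1/(2*o) = 1/(2*o) + 3*o²/4)
U = 102600771/524 (U = (88395 + 55925) + (¼)*(2 + 3*(-262)³)/(-262) = 144320 + (¼)*(-1/262)*(2 + 3*(-17984728)) = 144320 + (¼)*(-1/262)*(2 - 53954184) = 144320 + (¼)*(-1/262)*(-53954182) = 144320 + 26977091/524 = 102600771/524 ≈ 1.9580e+5)
v = 371420
v - U = 371420 - 1*102600771/524 = 371420 - 102600771/524 = 92023309/524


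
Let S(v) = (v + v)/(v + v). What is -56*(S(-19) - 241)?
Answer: 13440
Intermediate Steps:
S(v) = 1 (S(v) = (2*v)/((2*v)) = (2*v)*(1/(2*v)) = 1)
-56*(S(-19) - 241) = -56*(1 - 241) = -56*(-240) = 13440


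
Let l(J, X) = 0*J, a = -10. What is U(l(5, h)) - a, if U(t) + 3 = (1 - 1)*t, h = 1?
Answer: 7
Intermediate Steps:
l(J, X) = 0
U(t) = -3 (U(t) = -3 + (1 - 1)*t = -3 + 0*t = -3 + 0 = -3)
U(l(5, h)) - a = -3 - 1*(-10) = -3 + 10 = 7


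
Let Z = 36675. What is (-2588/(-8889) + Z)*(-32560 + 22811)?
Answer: -3178238957587/8889 ≈ -3.5755e+8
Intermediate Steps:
(-2588/(-8889) + Z)*(-32560 + 22811) = (-2588/(-8889) + 36675)*(-32560 + 22811) = (-2588*(-1/8889) + 36675)*(-9749) = (2588/8889 + 36675)*(-9749) = (326006663/8889)*(-9749) = -3178238957587/8889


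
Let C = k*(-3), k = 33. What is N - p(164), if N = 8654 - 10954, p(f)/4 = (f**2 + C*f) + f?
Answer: -45596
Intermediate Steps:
C = -99 (C = 33*(-3) = -99)
p(f) = -392*f + 4*f**2 (p(f) = 4*((f**2 - 99*f) + f) = 4*(f**2 - 98*f) = -392*f + 4*f**2)
N = -2300
N - p(164) = -2300 - 4*164*(-98 + 164) = -2300 - 4*164*66 = -2300 - 1*43296 = -2300 - 43296 = -45596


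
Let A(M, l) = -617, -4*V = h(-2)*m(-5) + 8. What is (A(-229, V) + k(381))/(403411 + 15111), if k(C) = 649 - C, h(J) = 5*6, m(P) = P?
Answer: -349/418522 ≈ -0.00083389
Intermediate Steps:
h(J) = 30
V = 71/2 (V = -(30*(-5) + 8)/4 = -(-150 + 8)/4 = -¼*(-142) = 71/2 ≈ 35.500)
(A(-229, V) + k(381))/(403411 + 15111) = (-617 + (649 - 1*381))/(403411 + 15111) = (-617 + (649 - 381))/418522 = (-617 + 268)*(1/418522) = -349*1/418522 = -349/418522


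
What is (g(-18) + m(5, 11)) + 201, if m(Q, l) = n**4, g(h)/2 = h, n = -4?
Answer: 421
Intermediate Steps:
g(h) = 2*h
m(Q, l) = 256 (m(Q, l) = (-4)**4 = 256)
(g(-18) + m(5, 11)) + 201 = (2*(-18) + 256) + 201 = (-36 + 256) + 201 = 220 + 201 = 421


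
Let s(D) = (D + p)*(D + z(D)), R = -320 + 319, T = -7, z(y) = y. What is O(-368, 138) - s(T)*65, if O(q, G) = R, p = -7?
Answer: -12741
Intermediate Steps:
R = -1
s(D) = 2*D*(-7 + D) (s(D) = (D - 7)*(D + D) = (-7 + D)*(2*D) = 2*D*(-7 + D))
O(q, G) = -1
O(-368, 138) - s(T)*65 = -1 - 2*(-7)*(-7 - 7)*65 = -1 - 2*(-7)*(-14)*65 = -1 - 196*65 = -1 - 1*12740 = -1 - 12740 = -12741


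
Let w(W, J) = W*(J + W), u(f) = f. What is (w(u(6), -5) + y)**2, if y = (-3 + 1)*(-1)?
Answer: 64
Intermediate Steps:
y = 2 (y = -2*(-1) = 2)
(w(u(6), -5) + y)**2 = (6*(-5 + 6) + 2)**2 = (6*1 + 2)**2 = (6 + 2)**2 = 8**2 = 64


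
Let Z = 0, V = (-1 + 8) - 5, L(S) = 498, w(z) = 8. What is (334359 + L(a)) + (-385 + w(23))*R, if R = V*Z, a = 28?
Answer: 334857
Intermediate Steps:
V = 2 (V = 7 - 5 = 2)
R = 0 (R = 2*0 = 0)
(334359 + L(a)) + (-385 + w(23))*R = (334359 + 498) + (-385 + 8)*0 = 334857 - 377*0 = 334857 + 0 = 334857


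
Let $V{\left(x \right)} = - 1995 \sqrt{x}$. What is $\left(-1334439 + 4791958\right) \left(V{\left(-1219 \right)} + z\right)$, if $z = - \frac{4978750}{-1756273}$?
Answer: $\frac{17214122721250}{1756273} - 6897750405 i \sqrt{1219} \approx 9.8015 \cdot 10^{6} - 2.4083 \cdot 10^{11} i$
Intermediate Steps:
$z = \frac{4978750}{1756273}$ ($z = \left(-4978750\right) \left(- \frac{1}{1756273}\right) = \frac{4978750}{1756273} \approx 2.8348$)
$\left(-1334439 + 4791958\right) \left(V{\left(-1219 \right)} + z\right) = \left(-1334439 + 4791958\right) \left(- 1995 \sqrt{-1219} + \frac{4978750}{1756273}\right) = 3457519 \left(- 1995 i \sqrt{1219} + \frac{4978750}{1756273}\right) = 3457519 \left(\frac{4978750}{1756273} - 1995 i \sqrt{1219}\right) = \frac{17214122721250}{1756273} - 6897750405 i \sqrt{1219}$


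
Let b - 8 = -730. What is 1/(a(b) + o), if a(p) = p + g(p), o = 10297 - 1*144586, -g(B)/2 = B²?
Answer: -1/1177579 ≈ -8.4920e-7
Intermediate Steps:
b = -722 (b = 8 - 730 = -722)
g(B) = -2*B²
o = -134289 (o = 10297 - 144586 = -134289)
a(p) = p - 2*p²
1/(a(b) + o) = 1/(-722*(1 - 2*(-722)) - 134289) = 1/(-722*(1 + 1444) - 134289) = 1/(-722*1445 - 134289) = 1/(-1043290 - 134289) = 1/(-1177579) = -1/1177579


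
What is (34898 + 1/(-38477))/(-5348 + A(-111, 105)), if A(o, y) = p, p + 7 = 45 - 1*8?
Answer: -1342770345/204620686 ≈ -6.5622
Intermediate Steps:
p = 30 (p = -7 + (45 - 1*8) = -7 + (45 - 8) = -7 + 37 = 30)
A(o, y) = 30
(34898 + 1/(-38477))/(-5348 + A(-111, 105)) = (34898 + 1/(-38477))/(-5348 + 30) = (34898 - 1/38477)/(-5318) = (1342770345/38477)*(-1/5318) = -1342770345/204620686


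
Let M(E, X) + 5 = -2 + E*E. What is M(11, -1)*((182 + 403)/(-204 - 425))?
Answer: -66690/629 ≈ -106.03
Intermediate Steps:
M(E, X) = -7 + E**2 (M(E, X) = -5 + (-2 + E*E) = -5 + (-2 + E**2) = -7 + E**2)
M(11, -1)*((182 + 403)/(-204 - 425)) = (-7 + 11**2)*((182 + 403)/(-204 - 425)) = (-7 + 121)*(585/(-629)) = 114*(585*(-1/629)) = 114*(-585/629) = -66690/629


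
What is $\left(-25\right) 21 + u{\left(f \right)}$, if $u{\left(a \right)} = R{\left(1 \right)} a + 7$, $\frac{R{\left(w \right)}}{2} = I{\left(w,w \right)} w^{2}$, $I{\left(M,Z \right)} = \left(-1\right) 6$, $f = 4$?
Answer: $-566$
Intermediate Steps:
$I{\left(M,Z \right)} = -6$
$R{\left(w \right)} = - 12 w^{2}$ ($R{\left(w \right)} = 2 \left(- 6 w^{2}\right) = - 12 w^{2}$)
$u{\left(a \right)} = 7 - 12 a$ ($u{\left(a \right)} = - 12 \cdot 1^{2} a + 7 = \left(-12\right) 1 a + 7 = - 12 a + 7 = 7 - 12 a$)
$\left(-25\right) 21 + u{\left(f \right)} = \left(-25\right) 21 + \left(7 - 48\right) = -525 + \left(7 - 48\right) = -525 - 41 = -566$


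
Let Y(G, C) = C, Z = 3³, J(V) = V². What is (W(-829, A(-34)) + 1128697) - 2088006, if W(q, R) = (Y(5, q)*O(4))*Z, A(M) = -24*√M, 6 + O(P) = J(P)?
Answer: -1183139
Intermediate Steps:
Z = 27
O(P) = -6 + P²
W(q, R) = 270*q (W(q, R) = (q*(-6 + 4²))*27 = (q*(-6 + 16))*27 = (q*10)*27 = (10*q)*27 = 270*q)
(W(-829, A(-34)) + 1128697) - 2088006 = (270*(-829) + 1128697) - 2088006 = (-223830 + 1128697) - 2088006 = 904867 - 2088006 = -1183139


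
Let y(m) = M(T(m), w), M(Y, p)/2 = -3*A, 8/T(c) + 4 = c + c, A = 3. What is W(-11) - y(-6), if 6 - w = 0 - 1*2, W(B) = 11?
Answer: 29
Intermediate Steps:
T(c) = 8/(-4 + 2*c) (T(c) = 8/(-4 + (c + c)) = 8/(-4 + 2*c))
w = 8 (w = 6 - (0 - 1*2) = 6 - (0 - 2) = 6 - 1*(-2) = 6 + 2 = 8)
M(Y, p) = -18 (M(Y, p) = 2*(-3*3) = 2*(-9) = -18)
y(m) = -18
W(-11) - y(-6) = 11 - 1*(-18) = 11 + 18 = 29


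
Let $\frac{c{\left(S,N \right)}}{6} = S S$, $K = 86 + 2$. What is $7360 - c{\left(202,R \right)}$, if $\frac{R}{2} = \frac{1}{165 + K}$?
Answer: $-237464$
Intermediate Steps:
$K = 88$
$R = \frac{2}{253}$ ($R = \frac{2}{165 + 88} = \frac{2}{253} \approx 0.0079051$)
$c{\left(S,N \right)} = 6 S^{2}$ ($c{\left(S,N \right)} = 6 S S = 6 S^{2}$)
$7360 - c{\left(202,R \right)} = 7360 - 6 \cdot 202^{2} = 7360 - 6 \cdot 40804 = 7360 - 244824 = -237464$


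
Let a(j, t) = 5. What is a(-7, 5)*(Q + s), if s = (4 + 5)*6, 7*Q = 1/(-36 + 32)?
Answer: 7555/28 ≈ 269.82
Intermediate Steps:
Q = -1/28 (Q = 1/(7*(-36 + 32)) = (1/7)/(-4) = (1/7)*(-1/4) = -1/28 ≈ -0.035714)
s = 54 (s = 9*6 = 54)
a(-7, 5)*(Q + s) = 5*(-1/28 + 54) = 5*(1511/28) = 7555/28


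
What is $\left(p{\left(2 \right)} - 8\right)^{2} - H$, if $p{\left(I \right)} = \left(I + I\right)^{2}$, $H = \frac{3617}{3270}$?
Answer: $\frac{205663}{3270} \approx 62.894$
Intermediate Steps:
$H = \frac{3617}{3270}$ ($H = 3617 \cdot \frac{1}{3270} = \frac{3617}{3270} \approx 1.1061$)
$p{\left(I \right)} = 4 I^{2}$ ($p{\left(I \right)} = \left(2 I\right)^{2} = 4 I^{2}$)
$\left(p{\left(2 \right)} - 8\right)^{2} - H = \left(4 \cdot 2^{2} - 8\right)^{2} - \frac{3617}{3270} = \left(4 \cdot 4 - 8\right)^{2} - \frac{3617}{3270} = \left(16 - 8\right)^{2} - \frac{3617}{3270} = 8^{2} - \frac{3617}{3270} = 64 - \frac{3617}{3270} = \frac{205663}{3270}$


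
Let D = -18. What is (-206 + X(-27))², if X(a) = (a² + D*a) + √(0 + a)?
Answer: 1018054 + 6054*I*√3 ≈ 1.0181e+6 + 10486.0*I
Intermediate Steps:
X(a) = √a + a² - 18*a (X(a) = (a² - 18*a) + √(0 + a) = (a² - 18*a) + √a = √a + a² - 18*a)
(-206 + X(-27))² = (-206 + (√(-27) + (-27)² - 18*(-27)))² = (-206 + (3*I*√3 + 729 + 486))² = (-206 + (1215 + 3*I*√3))² = (1009 + 3*I*√3)²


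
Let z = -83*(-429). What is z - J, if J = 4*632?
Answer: 33079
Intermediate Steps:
J = 2528
z = 35607
z - J = 35607 - 1*2528 = 35607 - 2528 = 33079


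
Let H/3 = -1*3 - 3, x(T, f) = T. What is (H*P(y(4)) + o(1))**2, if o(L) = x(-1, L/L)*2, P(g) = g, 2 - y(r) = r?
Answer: 1156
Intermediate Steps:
y(r) = 2 - r
H = -18 (H = 3*(-1*3 - 3) = 3*(-3 - 3) = 3*(-6) = -18)
o(L) = -2 (o(L) = -1*2 = -2)
(H*P(y(4)) + o(1))**2 = (-18*(2 - 1*4) - 2)**2 = (-18*(2 - 4) - 2)**2 = (-18*(-2) - 2)**2 = (36 - 2)**2 = 34**2 = 1156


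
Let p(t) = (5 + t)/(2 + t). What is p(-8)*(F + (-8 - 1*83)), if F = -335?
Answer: -213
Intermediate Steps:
p(t) = (5 + t)/(2 + t)
p(-8)*(F + (-8 - 1*83)) = ((5 - 8)/(2 - 8))*(-335 + (-8 - 1*83)) = (-3/(-6))*(-335 + (-8 - 83)) = (-1/6*(-3))*(-335 - 91) = (1/2)*(-426) = -213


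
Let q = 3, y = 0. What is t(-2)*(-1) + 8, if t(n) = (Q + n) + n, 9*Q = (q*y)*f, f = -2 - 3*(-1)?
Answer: 12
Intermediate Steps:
f = 1 (f = -2 + 3 = 1)
Q = 0 (Q = ((3*0)*1)/9 = (0*1)/9 = (⅑)*0 = 0)
t(n) = 2*n (t(n) = (0 + n) + n = n + n = 2*n)
t(-2)*(-1) + 8 = (2*(-2))*(-1) + 8 = -4*(-1) + 8 = 4 + 8 = 12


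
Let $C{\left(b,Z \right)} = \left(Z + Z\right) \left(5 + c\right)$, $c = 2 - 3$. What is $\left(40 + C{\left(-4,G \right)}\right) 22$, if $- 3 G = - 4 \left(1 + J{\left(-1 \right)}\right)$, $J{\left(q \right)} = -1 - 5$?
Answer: $- \frac{880}{3} \approx -293.33$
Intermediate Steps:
$J{\left(q \right)} = -6$
$c = -1$ ($c = 2 - 3 = -1$)
$G = - \frac{20}{3}$ ($G = - \frac{\left(-4\right) \left(1 - 6\right)}{3} = - \frac{\left(-4\right) \left(-5\right)}{3} = \left(- \frac{1}{3}\right) 20 = - \frac{20}{3} \approx -6.6667$)
$C{\left(b,Z \right)} = 8 Z$ ($C{\left(b,Z \right)} = \left(Z + Z\right) \left(5 - 1\right) = 2 Z 4 = 8 Z$)
$\left(40 + C{\left(-4,G \right)}\right) 22 = \left(40 + 8 \left(- \frac{20}{3}\right)\right) 22 = \left(40 - \frac{160}{3}\right) 22 = \left(- \frac{40}{3}\right) 22 = - \frac{880}{3}$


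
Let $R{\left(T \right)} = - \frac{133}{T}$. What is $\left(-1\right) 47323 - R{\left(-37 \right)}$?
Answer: $- \frac{1751084}{37} \approx -47327.0$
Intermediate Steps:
$\left(-1\right) 47323 - R{\left(-37 \right)} = \left(-1\right) 47323 - - \frac{133}{-37} = -47323 - \left(-133\right) \left(- \frac{1}{37}\right) = -47323 - \frac{133}{37} = - \frac{1751084}{37}$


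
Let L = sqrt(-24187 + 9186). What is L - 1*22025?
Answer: -22025 + I*sqrt(15001) ≈ -22025.0 + 122.48*I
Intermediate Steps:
L = I*sqrt(15001) (L = sqrt(-15001) = I*sqrt(15001) ≈ 122.48*I)
L - 1*22025 = I*sqrt(15001) - 1*22025 = I*sqrt(15001) - 22025 = -22025 + I*sqrt(15001)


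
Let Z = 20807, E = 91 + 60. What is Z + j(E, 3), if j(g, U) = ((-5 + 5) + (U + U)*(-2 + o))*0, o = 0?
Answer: 20807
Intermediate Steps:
E = 151
j(g, U) = 0 (j(g, U) = ((-5 + 5) + (U + U)*(-2 + 0))*0 = (0 + (2*U)*(-2))*0 = (0 - 4*U)*0 = -4*U*0 = 0)
Z + j(E, 3) = 20807 + 0 = 20807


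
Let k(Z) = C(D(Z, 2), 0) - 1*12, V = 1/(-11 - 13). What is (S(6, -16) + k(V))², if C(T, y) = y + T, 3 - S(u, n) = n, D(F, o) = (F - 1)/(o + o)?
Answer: 418609/9216 ≈ 45.422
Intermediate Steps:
D(F, o) = (-1 + F)/(2*o) (D(F, o) = (-1 + F)/((2*o)) = (-1 + F)*(1/(2*o)) = (-1 + F)/(2*o))
S(u, n) = 3 - n
C(T, y) = T + y
V = -1/24 (V = 1/(-24) = -1/24 ≈ -0.041667)
k(Z) = -49/4 + Z/4 (k(Z) = ((½)*(-1 + Z)/2 + 0) - 1*12 = ((½)*(½)*(-1 + Z) + 0) - 12 = ((-¼ + Z/4) + 0) - 12 = (-¼ + Z/4) - 12 = -49/4 + Z/4)
(S(6, -16) + k(V))² = ((3 - 1*(-16)) + (-49/4 + (¼)*(-1/24)))² = ((3 + 16) + (-49/4 - 1/96))² = (19 - 1177/96)² = (647/96)² = 418609/9216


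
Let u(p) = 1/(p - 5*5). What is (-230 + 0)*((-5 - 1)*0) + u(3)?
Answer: -1/22 ≈ -0.045455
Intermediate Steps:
u(p) = 1/(-25 + p) (u(p) = 1/(p - 25) = 1/(-25 + p))
(-230 + 0)*((-5 - 1)*0) + u(3) = (-230 + 0)*((-5 - 1)*0) + 1/(-25 + 3) = -(-1380)*0 + 1/(-22) = -230*0 - 1/22 = 0 - 1/22 = -1/22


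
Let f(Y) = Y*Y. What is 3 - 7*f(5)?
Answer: -172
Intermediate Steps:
f(Y) = Y**2
3 - 7*f(5) = 3 - 7*5**2 = 3 - 7*25 = 3 - 175 = -172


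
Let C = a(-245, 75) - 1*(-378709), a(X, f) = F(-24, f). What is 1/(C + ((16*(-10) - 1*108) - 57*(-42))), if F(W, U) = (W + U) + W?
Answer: 1/380862 ≈ 2.6256e-6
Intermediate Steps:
F(W, U) = U + 2*W (F(W, U) = (U + W) + W = U + 2*W)
a(X, f) = -48 + f (a(X, f) = f + 2*(-24) = f - 48 = -48 + f)
C = 378736 (C = (-48 + 75) - 1*(-378709) = 27 + 378709 = 378736)
1/(C + ((16*(-10) - 1*108) - 57*(-42))) = 1/(378736 + ((16*(-10) - 1*108) - 57*(-42))) = 1/(378736 + ((-160 - 108) + 2394)) = 1/(378736 + (-268 + 2394)) = 1/(378736 + 2126) = 1/380862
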